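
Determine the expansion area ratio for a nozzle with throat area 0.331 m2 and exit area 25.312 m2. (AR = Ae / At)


AR = 25.312 / 0.331 = 76.5

76.5


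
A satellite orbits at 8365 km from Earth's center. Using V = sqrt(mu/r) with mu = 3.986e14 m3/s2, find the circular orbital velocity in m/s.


V = sqrt(3.986e14 / 8365000) = 6903 m/s

6903 m/s


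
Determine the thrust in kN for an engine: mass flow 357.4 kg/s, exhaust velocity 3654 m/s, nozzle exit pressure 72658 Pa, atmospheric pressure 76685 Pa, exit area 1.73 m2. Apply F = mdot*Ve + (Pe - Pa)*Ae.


F = 357.4 * 3654 + (72658 - 76685) * 1.73 = 1.2990e+06 N = 1299.0 kN

1299.0 kN


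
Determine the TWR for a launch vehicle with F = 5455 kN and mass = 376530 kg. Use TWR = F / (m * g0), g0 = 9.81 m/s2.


TWR = 5455000 / (376530 * 9.81) = 1.48

1.48


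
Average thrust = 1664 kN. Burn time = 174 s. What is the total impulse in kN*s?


It = 1664 * 174 = 289536 kN*s

289536 kN*s


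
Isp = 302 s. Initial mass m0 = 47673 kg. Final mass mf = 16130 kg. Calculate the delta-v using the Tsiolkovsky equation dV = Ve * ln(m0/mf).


Ve = 302 * 9.81 = 2962.62 m/s
dV = 2962.62 * ln(47673/16130) = 3211 m/s

3211 m/s


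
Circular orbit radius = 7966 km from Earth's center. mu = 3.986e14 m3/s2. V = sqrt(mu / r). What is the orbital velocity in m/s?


V = sqrt(3.986e14 / 7966000) = 7074 m/s

7074 m/s


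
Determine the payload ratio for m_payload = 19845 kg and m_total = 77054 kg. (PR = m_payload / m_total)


PR = 19845 / 77054 = 0.2575

0.2575


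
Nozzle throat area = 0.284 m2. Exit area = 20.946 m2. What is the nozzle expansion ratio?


AR = 20.946 / 0.284 = 73.8

73.8


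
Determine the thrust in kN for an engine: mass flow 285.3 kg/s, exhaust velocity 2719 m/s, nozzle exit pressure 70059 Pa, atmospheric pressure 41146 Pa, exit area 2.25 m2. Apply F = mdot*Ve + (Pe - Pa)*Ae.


F = 285.3 * 2719 + (70059 - 41146) * 2.25 = 840785.0 N = 840.8 kN

840.8 kN


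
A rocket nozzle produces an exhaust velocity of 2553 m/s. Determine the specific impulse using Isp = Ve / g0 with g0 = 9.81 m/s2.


Isp = Ve / g0 = 2553 / 9.81 = 260.2 s

260.2 s


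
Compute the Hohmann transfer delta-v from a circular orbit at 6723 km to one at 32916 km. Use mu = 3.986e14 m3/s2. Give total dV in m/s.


V1 = sqrt(mu/r1) = 7699.94 m/s
dV1 = V1*(sqrt(2*r2/(r1+r2)) - 1) = 2223.09 m/s
V2 = sqrt(mu/r2) = 3479.89 m/s
dV2 = V2*(1 - sqrt(2*r1/(r1+r2))) = 1453.14 m/s
Total dV = 3676 m/s

3676 m/s


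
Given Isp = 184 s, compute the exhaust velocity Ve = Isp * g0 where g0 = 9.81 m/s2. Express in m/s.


Ve = Isp * g0 = 184 * 9.81 = 1805.0 m/s

1805.0 m/s


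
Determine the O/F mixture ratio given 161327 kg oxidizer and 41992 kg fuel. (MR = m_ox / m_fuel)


MR = 161327 / 41992 = 3.84

3.84


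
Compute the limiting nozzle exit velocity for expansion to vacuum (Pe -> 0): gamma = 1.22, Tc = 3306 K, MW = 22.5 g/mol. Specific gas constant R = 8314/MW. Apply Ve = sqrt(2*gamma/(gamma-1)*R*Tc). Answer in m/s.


R = 8314 / 22.5 = 369.51 J/(kg.K)
Ve = sqrt(2 * 1.22 / (1.22 - 1) * 369.51 * 3306) = 3681 m/s

3681 m/s


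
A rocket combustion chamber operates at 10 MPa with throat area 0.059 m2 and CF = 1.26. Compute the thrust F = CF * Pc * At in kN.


F = 1.26 * 10e6 * 0.059 = 743400.0 N = 743.4 kN

743.4 kN


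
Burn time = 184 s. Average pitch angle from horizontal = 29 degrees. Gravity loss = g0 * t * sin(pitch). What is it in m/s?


GL = 9.81 * 184 * sin(29 deg) = 875 m/s

875 m/s


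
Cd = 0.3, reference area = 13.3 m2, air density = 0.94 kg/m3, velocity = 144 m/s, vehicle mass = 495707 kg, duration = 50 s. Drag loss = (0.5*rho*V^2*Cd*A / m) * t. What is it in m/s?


D = 0.5 * 0.94 * 144^2 * 0.3 * 13.3 = 38886.22 N
a = 38886.22 / 495707 = 0.0784 m/s2
dV = 0.0784 * 50 = 3.9 m/s

3.9 m/s


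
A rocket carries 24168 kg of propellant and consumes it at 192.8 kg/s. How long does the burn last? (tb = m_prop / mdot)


tb = 24168 / 192.8 = 125.4 s

125.4 s


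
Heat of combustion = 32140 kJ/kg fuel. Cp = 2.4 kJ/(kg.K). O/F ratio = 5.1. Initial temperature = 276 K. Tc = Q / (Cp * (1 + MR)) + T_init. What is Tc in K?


Tc = 32140 / (2.4 * (1 + 5.1)) + 276 = 2471 K

2471 K


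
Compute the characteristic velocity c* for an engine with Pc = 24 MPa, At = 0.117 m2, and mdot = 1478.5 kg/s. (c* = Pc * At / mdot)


c* = 24e6 * 0.117 / 1478.5 = 1899 m/s

1899 m/s


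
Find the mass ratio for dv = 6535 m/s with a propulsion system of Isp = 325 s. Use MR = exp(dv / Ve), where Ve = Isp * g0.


Ve = 325 * 9.81 = 3188.25 m/s
MR = exp(6535 / 3188.25) = 7.766

7.766


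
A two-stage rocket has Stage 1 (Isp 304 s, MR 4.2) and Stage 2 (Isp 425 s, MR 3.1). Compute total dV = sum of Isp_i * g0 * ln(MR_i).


dV1 = 304 * 9.81 * ln(4.2) = 4279.8 m/s
dV2 = 425 * 9.81 * ln(3.1) = 4717.1 m/s
Total dV = 4279.8 + 4717.1 = 8996.9 m/s ~ 8997 m/s

8997 m/s


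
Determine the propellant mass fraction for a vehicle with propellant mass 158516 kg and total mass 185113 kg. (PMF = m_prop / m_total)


PMF = 158516 / 185113 = 0.856

0.856


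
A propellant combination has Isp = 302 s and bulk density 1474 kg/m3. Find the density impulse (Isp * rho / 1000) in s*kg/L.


rho*Isp = 302 * 1474 / 1000 = 445 s*kg/L

445 s*kg/L


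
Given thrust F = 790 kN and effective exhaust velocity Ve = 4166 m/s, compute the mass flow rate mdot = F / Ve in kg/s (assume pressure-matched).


mdot = F / Ve = 790000 / 4166 = 189.6 kg/s

189.6 kg/s


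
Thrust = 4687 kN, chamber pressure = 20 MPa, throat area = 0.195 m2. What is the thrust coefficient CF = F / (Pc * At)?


CF = 4687000 / (20e6 * 0.195) = 1.2

1.2


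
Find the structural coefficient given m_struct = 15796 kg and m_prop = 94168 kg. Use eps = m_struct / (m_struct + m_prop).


eps = 15796 / (15796 + 94168) = 0.1436

0.1436


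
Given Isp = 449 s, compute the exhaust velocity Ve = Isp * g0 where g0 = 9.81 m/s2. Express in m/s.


Ve = Isp * g0 = 449 * 9.81 = 4404.7 m/s

4404.7 m/s


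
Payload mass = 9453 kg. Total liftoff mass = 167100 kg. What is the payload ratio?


PR = 9453 / 167100 = 0.0566

0.0566


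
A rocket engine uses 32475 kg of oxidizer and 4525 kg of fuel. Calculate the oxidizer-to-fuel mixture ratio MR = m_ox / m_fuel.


MR = 32475 / 4525 = 7.18

7.18


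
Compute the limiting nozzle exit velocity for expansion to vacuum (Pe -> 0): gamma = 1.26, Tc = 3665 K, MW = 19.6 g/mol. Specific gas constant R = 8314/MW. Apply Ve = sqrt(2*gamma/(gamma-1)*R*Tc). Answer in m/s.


R = 8314 / 19.6 = 424.18 J/(kg.K)
Ve = sqrt(2 * 1.26 / (1.26 - 1) * 424.18 * 3665) = 3882 m/s

3882 m/s


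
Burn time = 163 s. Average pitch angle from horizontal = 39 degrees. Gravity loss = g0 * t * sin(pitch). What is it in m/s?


GL = 9.81 * 163 * sin(39 deg) = 1006 m/s

1006 m/s


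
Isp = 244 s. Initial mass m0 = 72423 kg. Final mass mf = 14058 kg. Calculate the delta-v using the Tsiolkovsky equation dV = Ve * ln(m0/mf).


Ve = 244 * 9.81 = 2393.64 m/s
dV = 2393.64 * ln(72423/14058) = 3924 m/s

3924 m/s


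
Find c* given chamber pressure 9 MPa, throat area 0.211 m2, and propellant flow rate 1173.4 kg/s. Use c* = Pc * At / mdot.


c* = 9e6 * 0.211 / 1173.4 = 1618 m/s

1618 m/s


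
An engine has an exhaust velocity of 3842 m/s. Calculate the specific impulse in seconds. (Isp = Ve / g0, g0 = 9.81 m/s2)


Isp = Ve / g0 = 3842 / 9.81 = 391.6 s

391.6 s


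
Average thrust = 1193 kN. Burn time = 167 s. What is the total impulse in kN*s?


It = 1193 * 167 = 199231 kN*s

199231 kN*s


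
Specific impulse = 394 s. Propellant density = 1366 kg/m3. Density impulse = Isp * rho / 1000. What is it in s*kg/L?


rho*Isp = 394 * 1366 / 1000 = 538 s*kg/L

538 s*kg/L


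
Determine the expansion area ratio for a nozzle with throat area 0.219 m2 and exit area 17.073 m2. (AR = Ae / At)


AR = 17.073 / 0.219 = 78.0

78.0


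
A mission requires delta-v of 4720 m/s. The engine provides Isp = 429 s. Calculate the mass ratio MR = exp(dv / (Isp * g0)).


Ve = 429 * 9.81 = 4208.49 m/s
MR = exp(4720 / 4208.49) = 3.07

3.07


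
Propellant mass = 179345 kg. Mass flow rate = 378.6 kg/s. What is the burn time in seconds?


tb = 179345 / 378.6 = 473.7 s

473.7 s


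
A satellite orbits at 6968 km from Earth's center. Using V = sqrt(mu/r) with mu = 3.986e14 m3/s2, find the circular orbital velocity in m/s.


V = sqrt(3.986e14 / 6968000) = 7563 m/s

7563 m/s


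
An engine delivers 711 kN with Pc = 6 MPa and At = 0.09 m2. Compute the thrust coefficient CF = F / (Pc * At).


CF = 711000 / (6e6 * 0.09) = 1.32

1.32


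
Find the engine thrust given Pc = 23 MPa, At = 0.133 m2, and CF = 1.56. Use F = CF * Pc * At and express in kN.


F = 1.56 * 23e6 * 0.133 = 4.7720e+06 N = 4772.0 kN

4772.0 kN


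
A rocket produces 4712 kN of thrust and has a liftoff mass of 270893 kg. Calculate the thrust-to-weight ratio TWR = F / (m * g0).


TWR = 4712000 / (270893 * 9.81) = 1.77

1.77


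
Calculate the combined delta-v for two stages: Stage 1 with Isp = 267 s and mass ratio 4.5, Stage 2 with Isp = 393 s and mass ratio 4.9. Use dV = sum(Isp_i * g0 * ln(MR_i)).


dV1 = 267 * 9.81 * ln(4.5) = 3939.6 m/s
dV2 = 393 * 9.81 * ln(4.9) = 6127.0 m/s
Total dV = 3939.6 + 6127.0 = 10066.6 m/s ~ 10067 m/s

10067 m/s


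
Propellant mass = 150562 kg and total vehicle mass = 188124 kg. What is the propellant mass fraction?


PMF = 150562 / 188124 = 0.8

0.8


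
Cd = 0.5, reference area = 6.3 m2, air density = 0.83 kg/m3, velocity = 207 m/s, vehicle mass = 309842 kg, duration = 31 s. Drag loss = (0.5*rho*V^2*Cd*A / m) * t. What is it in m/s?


D = 0.5 * 0.83 * 207^2 * 0.5 * 6.3 = 56014.36 N
a = 56014.36 / 309842 = 0.1808 m/s2
dV = 0.1808 * 31 = 5.6 m/s

5.6 m/s


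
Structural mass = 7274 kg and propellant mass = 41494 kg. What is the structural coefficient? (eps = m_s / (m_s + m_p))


eps = 7274 / (7274 + 41494) = 0.1492

0.1492


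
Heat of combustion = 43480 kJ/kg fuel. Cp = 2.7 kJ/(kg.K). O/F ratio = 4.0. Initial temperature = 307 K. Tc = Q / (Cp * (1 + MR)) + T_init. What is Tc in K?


Tc = 43480 / (2.7 * (1 + 4.0)) + 307 = 3528 K

3528 K


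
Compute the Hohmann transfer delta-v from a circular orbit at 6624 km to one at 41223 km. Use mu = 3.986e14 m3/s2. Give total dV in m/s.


V1 = sqrt(mu/r1) = 7757.26 m/s
dV1 = V1*(sqrt(2*r2/(r1+r2)) - 1) = 2425.51 m/s
V2 = sqrt(mu/r2) = 3109.56 m/s
dV2 = V2*(1 - sqrt(2*r1/(r1+r2))) = 1473.32 m/s
Total dV = 3899 m/s

3899 m/s


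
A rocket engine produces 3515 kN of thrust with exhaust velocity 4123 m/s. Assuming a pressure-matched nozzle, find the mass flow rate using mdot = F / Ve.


mdot = F / Ve = 3515000 / 4123 = 852.5 kg/s

852.5 kg/s


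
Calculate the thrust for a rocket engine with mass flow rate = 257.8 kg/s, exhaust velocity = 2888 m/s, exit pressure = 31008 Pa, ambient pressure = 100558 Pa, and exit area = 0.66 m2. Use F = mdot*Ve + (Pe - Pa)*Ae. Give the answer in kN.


F = 257.8 * 2888 + (31008 - 100558) * 0.66 = 698623.0 N = 698.6 kN

698.6 kN


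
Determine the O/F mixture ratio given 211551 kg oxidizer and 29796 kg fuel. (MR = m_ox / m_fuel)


MR = 211551 / 29796 = 7.1

7.1


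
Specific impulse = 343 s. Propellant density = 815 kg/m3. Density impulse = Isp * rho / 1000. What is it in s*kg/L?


rho*Isp = 343 * 815 / 1000 = 280 s*kg/L

280 s*kg/L


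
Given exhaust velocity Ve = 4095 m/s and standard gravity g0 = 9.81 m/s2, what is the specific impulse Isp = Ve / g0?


Isp = Ve / g0 = 4095 / 9.81 = 417.4 s

417.4 s


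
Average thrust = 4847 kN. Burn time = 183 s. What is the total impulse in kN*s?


It = 4847 * 183 = 887001 kN*s

887001 kN*s


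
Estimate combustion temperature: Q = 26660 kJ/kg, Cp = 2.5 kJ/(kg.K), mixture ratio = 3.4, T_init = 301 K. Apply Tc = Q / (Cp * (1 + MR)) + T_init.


Tc = 26660 / (2.5 * (1 + 3.4)) + 301 = 2725 K

2725 K


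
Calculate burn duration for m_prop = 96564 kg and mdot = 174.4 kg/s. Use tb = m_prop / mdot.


tb = 96564 / 174.4 = 553.7 s

553.7 s


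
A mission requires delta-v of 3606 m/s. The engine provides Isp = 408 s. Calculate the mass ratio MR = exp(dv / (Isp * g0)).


Ve = 408 * 9.81 = 4002.48 m/s
MR = exp(3606 / 4002.48) = 2.462

2.462


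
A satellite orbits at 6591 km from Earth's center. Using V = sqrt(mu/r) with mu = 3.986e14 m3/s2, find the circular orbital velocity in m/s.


V = sqrt(3.986e14 / 6591000) = 7777 m/s

7777 m/s


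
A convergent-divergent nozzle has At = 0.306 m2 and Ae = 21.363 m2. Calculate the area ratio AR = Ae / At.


AR = 21.363 / 0.306 = 69.8

69.8


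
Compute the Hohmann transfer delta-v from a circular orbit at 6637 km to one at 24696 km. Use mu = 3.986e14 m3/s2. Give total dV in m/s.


V1 = sqrt(mu/r1) = 7749.66 m/s
dV1 = V1*(sqrt(2*r2/(r1+r2)) - 1) = 1980.28 m/s
V2 = sqrt(mu/r2) = 4017.49 m/s
dV2 = V2*(1 - sqrt(2*r1/(r1+r2))) = 1402.59 m/s
Total dV = 3383 m/s

3383 m/s


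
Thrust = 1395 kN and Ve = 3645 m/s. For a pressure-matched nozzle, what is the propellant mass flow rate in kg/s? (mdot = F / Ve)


mdot = F / Ve = 1395000 / 3645 = 382.7 kg/s

382.7 kg/s


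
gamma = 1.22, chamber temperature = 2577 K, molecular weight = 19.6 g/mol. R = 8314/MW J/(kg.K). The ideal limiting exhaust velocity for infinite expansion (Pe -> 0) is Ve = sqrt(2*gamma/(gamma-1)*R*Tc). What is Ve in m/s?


R = 8314 / 19.6 = 424.18 J/(kg.K)
Ve = sqrt(2 * 1.22 / (1.22 - 1) * 424.18 * 2577) = 3482 m/s

3482 m/s


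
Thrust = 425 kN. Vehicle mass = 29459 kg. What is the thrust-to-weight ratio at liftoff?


TWR = 425000 / (29459 * 9.81) = 1.47

1.47


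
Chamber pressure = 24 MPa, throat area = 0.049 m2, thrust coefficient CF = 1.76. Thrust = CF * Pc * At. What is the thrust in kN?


F = 1.76 * 24e6 * 0.049 = 2.0698e+06 N = 2069.8 kN

2069.8 kN


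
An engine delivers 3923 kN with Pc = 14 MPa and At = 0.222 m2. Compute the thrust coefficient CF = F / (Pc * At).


CF = 3923000 / (14e6 * 0.222) = 1.26

1.26


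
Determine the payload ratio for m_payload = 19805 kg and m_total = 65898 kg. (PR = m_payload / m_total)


PR = 19805 / 65898 = 0.3005

0.3005


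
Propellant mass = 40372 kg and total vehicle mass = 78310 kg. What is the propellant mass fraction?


PMF = 40372 / 78310 = 0.516

0.516


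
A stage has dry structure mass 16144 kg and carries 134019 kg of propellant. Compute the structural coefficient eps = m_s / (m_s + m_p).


eps = 16144 / (16144 + 134019) = 0.1075

0.1075


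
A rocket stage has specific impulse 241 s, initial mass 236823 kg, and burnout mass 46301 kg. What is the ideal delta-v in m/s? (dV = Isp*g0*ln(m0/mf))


Ve = 241 * 9.81 = 2364.21 m/s
dV = 2364.21 * ln(236823/46301) = 3859 m/s

3859 m/s


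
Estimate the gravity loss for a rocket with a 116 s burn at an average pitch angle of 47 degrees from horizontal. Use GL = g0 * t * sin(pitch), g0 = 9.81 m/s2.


GL = 9.81 * 116 * sin(47 deg) = 832 m/s

832 m/s


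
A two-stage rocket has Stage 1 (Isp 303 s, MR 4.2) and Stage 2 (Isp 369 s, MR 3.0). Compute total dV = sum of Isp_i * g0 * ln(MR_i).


dV1 = 303 * 9.81 * ln(4.2) = 4265.7 m/s
dV2 = 369 * 9.81 * ln(3.0) = 3976.9 m/s
Total dV = 4265.7 + 3976.9 = 8242.6 m/s ~ 8243 m/s

8243 m/s


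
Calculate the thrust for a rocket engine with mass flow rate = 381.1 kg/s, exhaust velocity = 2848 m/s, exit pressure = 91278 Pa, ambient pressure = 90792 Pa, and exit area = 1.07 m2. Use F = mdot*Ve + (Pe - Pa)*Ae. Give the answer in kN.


F = 381.1 * 2848 + (91278 - 90792) * 1.07 = 1.0859e+06 N = 1085.9 kN

1085.9 kN


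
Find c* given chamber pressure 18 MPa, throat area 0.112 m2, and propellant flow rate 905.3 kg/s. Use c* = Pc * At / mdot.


c* = 18e6 * 0.112 / 905.3 = 2227 m/s

2227 m/s


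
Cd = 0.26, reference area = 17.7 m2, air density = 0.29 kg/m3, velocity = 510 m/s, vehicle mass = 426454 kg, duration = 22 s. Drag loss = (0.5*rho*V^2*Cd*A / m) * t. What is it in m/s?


D = 0.5 * 0.29 * 510^2 * 0.26 * 17.7 = 173562.13 N
a = 173562.13 / 426454 = 0.407 m/s2
dV = 0.407 * 22 = 9.0 m/s

9.0 m/s


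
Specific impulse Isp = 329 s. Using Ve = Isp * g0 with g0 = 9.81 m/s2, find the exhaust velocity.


Ve = Isp * g0 = 329 * 9.81 = 3227.5 m/s

3227.5 m/s


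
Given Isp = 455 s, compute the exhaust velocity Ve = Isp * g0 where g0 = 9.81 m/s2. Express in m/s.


Ve = Isp * g0 = 455 * 9.81 = 4463.6 m/s

4463.6 m/s


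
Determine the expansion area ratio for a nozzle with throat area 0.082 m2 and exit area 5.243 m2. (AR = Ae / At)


AR = 5.243 / 0.082 = 63.9

63.9


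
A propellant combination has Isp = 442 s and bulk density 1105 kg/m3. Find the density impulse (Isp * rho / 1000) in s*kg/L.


rho*Isp = 442 * 1105 / 1000 = 488 s*kg/L

488 s*kg/L


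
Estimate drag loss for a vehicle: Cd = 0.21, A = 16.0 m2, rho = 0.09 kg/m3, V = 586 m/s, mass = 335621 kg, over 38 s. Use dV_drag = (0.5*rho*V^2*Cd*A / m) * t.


D = 0.5 * 0.09 * 586^2 * 0.21 * 16.0 = 51921.48 N
a = 51921.48 / 335621 = 0.1547 m/s2
dV = 0.1547 * 38 = 5.9 m/s

5.9 m/s


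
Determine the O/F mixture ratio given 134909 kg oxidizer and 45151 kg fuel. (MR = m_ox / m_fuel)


MR = 134909 / 45151 = 2.99

2.99


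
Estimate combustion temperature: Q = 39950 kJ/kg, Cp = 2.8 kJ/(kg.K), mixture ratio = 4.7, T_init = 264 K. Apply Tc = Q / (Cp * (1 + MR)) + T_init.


Tc = 39950 / (2.8 * (1 + 4.7)) + 264 = 2767 K

2767 K


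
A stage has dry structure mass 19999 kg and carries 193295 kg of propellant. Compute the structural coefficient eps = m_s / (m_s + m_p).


eps = 19999 / (19999 + 193295) = 0.0938

0.0938


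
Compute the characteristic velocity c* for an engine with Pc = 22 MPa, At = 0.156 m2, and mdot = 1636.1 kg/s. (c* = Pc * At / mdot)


c* = 22e6 * 0.156 / 1636.1 = 2098 m/s

2098 m/s


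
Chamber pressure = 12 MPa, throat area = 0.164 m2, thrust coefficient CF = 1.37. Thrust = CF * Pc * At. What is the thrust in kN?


F = 1.37 * 12e6 * 0.164 = 2.6962e+06 N = 2696.2 kN

2696.2 kN


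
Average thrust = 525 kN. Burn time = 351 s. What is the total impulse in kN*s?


It = 525 * 351 = 184275 kN*s

184275 kN*s


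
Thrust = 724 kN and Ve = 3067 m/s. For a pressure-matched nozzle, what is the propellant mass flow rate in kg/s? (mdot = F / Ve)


mdot = F / Ve = 724000 / 3067 = 236.1 kg/s

236.1 kg/s


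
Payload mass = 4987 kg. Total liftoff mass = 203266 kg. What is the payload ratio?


PR = 4987 / 203266 = 0.0245

0.0245


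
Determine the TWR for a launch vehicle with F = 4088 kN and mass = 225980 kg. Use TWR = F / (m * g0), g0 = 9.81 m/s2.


TWR = 4088000 / (225980 * 9.81) = 1.84

1.84


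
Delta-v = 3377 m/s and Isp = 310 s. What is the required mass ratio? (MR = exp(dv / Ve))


Ve = 310 * 9.81 = 3041.1 m/s
MR = exp(3377 / 3041.1) = 3.036

3.036


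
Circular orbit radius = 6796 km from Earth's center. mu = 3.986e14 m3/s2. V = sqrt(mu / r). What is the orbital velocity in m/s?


V = sqrt(3.986e14 / 6796000) = 7658 m/s

7658 m/s


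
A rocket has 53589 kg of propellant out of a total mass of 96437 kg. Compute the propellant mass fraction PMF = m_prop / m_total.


PMF = 53589 / 96437 = 0.556

0.556


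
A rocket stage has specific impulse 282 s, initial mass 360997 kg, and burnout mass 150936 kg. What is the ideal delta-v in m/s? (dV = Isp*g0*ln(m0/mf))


Ve = 282 * 9.81 = 2766.42 m/s
dV = 2766.42 * ln(360997/150936) = 2412 m/s

2412 m/s


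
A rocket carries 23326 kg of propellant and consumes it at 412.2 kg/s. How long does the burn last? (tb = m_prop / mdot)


tb = 23326 / 412.2 = 56.6 s

56.6 s


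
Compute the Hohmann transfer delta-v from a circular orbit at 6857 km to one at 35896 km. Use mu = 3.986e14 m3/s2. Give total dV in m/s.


V1 = sqrt(mu/r1) = 7624.33 m/s
dV1 = V1*(sqrt(2*r2/(r1+r2)) - 1) = 2255.66 m/s
V2 = sqrt(mu/r2) = 3332.31 m/s
dV2 = V2*(1 - sqrt(2*r1/(r1+r2))) = 1445.0 m/s
Total dV = 3701 m/s

3701 m/s


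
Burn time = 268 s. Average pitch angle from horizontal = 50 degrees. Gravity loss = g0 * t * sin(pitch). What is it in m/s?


GL = 9.81 * 268 * sin(50 deg) = 2014 m/s

2014 m/s


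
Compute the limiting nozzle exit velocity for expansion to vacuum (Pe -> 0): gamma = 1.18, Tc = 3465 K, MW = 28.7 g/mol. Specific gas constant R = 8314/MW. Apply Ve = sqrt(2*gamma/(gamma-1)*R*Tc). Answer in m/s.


R = 8314 / 28.7 = 289.69 J/(kg.K)
Ve = sqrt(2 * 1.18 / (1.18 - 1) * 289.69 * 3465) = 3628 m/s

3628 m/s


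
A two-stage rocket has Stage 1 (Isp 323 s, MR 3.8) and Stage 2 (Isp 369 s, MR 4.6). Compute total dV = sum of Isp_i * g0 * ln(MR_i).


dV1 = 323 * 9.81 * ln(3.8) = 4230.1 m/s
dV2 = 369 * 9.81 * ln(4.6) = 5524.2 m/s
Total dV = 4230.1 + 5524.2 = 9754.3 m/s ~ 9754 m/s

9754 m/s


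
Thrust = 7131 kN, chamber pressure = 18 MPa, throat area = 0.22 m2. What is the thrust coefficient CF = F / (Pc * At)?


CF = 7131000 / (18e6 * 0.22) = 1.8

1.8


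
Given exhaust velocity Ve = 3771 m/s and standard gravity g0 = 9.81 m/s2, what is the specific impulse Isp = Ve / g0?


Isp = Ve / g0 = 3771 / 9.81 = 384.4 s

384.4 s


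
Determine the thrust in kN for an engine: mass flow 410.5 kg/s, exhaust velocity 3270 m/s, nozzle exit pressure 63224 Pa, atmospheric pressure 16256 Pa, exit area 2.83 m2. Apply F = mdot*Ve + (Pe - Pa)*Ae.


F = 410.5 * 3270 + (63224 - 16256) * 2.83 = 1.4753e+06 N = 1475.3 kN

1475.3 kN


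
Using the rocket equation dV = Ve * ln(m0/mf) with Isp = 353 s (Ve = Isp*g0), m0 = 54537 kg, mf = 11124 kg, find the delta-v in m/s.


Ve = 353 * 9.81 = 3462.93 m/s
dV = 3462.93 * ln(54537/11124) = 5505 m/s

5505 m/s


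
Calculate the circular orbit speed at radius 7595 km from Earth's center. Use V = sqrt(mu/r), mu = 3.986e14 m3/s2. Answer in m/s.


V = sqrt(3.986e14 / 7595000) = 7244 m/s

7244 m/s


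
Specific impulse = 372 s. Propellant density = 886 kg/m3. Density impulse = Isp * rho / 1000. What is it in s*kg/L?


rho*Isp = 372 * 886 / 1000 = 330 s*kg/L

330 s*kg/L


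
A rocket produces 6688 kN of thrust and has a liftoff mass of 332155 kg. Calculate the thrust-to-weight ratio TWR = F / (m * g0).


TWR = 6688000 / (332155 * 9.81) = 2.05

2.05


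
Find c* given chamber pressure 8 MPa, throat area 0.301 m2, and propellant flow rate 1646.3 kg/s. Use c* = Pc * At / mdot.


c* = 8e6 * 0.301 / 1646.3 = 1463 m/s

1463 m/s


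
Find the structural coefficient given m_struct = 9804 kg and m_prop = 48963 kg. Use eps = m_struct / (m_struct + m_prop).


eps = 9804 / (9804 + 48963) = 0.1668

0.1668


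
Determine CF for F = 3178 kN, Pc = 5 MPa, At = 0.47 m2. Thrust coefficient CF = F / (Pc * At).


CF = 3178000 / (5e6 * 0.47) = 1.35

1.35


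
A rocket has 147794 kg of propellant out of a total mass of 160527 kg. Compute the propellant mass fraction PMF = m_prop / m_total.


PMF = 147794 / 160527 = 0.921

0.921


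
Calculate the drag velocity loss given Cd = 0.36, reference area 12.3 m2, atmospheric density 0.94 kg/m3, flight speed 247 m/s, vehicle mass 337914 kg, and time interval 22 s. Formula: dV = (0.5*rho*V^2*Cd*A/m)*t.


D = 0.5 * 0.94 * 247^2 * 0.36 * 12.3 = 126969.49 N
a = 126969.49 / 337914 = 0.3757 m/s2
dV = 0.3757 * 22 = 8.3 m/s

8.3 m/s


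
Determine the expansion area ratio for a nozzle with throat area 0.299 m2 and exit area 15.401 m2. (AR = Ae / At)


AR = 15.401 / 0.299 = 51.5

51.5


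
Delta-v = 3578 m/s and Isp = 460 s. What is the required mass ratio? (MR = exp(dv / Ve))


Ve = 460 * 9.81 = 4512.6 m/s
MR = exp(3578 / 4512.6) = 2.21

2.21


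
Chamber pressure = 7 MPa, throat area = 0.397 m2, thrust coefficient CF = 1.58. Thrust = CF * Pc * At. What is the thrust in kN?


F = 1.58 * 7e6 * 0.397 = 4.3908e+06 N = 4390.8 kN

4390.8 kN


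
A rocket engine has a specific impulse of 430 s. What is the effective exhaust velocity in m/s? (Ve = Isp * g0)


Ve = Isp * g0 = 430 * 9.81 = 4218.3 m/s

4218.3 m/s


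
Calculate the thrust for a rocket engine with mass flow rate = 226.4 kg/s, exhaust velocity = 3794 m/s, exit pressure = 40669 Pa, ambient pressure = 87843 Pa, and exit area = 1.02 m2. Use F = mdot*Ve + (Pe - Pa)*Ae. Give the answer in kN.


F = 226.4 * 3794 + (40669 - 87843) * 1.02 = 810844.0 N = 810.8 kN

810.8 kN


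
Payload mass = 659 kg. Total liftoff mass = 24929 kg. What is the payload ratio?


PR = 659 / 24929 = 0.0264

0.0264


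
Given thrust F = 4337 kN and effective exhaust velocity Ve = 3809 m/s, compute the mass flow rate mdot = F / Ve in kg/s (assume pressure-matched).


mdot = F / Ve = 4337000 / 3809 = 1138.6 kg/s

1138.6 kg/s


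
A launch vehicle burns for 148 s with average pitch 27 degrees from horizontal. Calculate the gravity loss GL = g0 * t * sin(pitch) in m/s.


GL = 9.81 * 148 * sin(27 deg) = 659 m/s

659 m/s


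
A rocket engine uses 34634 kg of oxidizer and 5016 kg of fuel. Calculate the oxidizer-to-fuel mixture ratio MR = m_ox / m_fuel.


MR = 34634 / 5016 = 6.9

6.9


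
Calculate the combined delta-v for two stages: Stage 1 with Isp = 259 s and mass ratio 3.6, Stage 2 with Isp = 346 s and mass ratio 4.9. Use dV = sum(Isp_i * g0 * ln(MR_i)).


dV1 = 259 * 9.81 * ln(3.6) = 3254.6 m/s
dV2 = 346 * 9.81 * ln(4.9) = 5394.3 m/s
Total dV = 3254.6 + 5394.3 = 8648.9 m/s ~ 8649 m/s

8649 m/s


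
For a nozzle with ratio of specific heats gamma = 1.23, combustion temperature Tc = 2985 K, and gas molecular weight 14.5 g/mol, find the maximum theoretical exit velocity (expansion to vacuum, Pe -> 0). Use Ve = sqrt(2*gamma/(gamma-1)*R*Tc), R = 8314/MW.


R = 8314 / 14.5 = 573.38 J/(kg.K)
Ve = sqrt(2 * 1.23 / (1.23 - 1) * 573.38 * 2985) = 4279 m/s

4279 m/s


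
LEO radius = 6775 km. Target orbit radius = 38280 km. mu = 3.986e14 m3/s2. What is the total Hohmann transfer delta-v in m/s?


V1 = sqrt(mu/r1) = 7670.33 m/s
dV1 = V1*(sqrt(2*r2/(r1+r2)) - 1) = 2328.37 m/s
V2 = sqrt(mu/r2) = 3226.88 m/s
dV2 = V2*(1 - sqrt(2*r1/(r1+r2))) = 1457.26 m/s
Total dV = 3786 m/s

3786 m/s


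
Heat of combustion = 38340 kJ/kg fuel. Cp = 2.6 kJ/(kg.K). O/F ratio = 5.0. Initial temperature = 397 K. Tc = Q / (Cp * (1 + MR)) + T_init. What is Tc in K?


Tc = 38340 / (2.6 * (1 + 5.0)) + 397 = 2855 K

2855 K


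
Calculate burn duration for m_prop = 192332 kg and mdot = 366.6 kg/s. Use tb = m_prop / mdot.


tb = 192332 / 366.6 = 524.6 s

524.6 s


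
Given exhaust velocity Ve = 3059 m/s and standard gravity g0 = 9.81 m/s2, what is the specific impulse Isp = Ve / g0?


Isp = Ve / g0 = 3059 / 9.81 = 311.8 s

311.8 s


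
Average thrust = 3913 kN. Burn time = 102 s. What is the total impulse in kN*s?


It = 3913 * 102 = 399126 kN*s

399126 kN*s


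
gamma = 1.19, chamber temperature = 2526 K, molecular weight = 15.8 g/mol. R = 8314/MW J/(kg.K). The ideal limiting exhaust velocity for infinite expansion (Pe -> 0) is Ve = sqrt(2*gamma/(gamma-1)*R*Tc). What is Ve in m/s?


R = 8314 / 15.8 = 526.2 J/(kg.K)
Ve = sqrt(2 * 1.19 / (1.19 - 1) * 526.2 * 2526) = 4080 m/s

4080 m/s


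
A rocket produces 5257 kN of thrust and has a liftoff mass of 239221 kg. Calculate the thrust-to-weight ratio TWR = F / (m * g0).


TWR = 5257000 / (239221 * 9.81) = 2.24

2.24


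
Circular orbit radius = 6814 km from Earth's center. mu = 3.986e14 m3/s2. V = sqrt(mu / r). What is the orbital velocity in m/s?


V = sqrt(3.986e14 / 6814000) = 7648 m/s

7648 m/s


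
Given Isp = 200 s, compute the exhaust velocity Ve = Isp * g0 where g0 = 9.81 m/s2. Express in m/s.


Ve = Isp * g0 = 200 * 9.81 = 1962.0 m/s

1962.0 m/s


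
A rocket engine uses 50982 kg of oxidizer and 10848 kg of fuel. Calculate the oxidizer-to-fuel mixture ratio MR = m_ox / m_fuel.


MR = 50982 / 10848 = 4.7

4.7


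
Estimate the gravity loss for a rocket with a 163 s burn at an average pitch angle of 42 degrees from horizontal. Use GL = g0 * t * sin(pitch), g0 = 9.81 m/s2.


GL = 9.81 * 163 * sin(42 deg) = 1070 m/s

1070 m/s


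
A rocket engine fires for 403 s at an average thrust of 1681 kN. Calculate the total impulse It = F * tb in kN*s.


It = 1681 * 403 = 677443 kN*s

677443 kN*s


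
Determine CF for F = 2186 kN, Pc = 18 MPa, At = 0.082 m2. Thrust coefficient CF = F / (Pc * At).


CF = 2186000 / (18e6 * 0.082) = 1.48

1.48


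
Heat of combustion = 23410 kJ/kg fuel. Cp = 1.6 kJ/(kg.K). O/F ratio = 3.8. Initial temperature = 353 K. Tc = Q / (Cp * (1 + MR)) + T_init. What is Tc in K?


Tc = 23410 / (1.6 * (1 + 3.8)) + 353 = 3401 K

3401 K


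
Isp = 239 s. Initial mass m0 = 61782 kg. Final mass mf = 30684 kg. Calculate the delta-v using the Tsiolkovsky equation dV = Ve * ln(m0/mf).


Ve = 239 * 9.81 = 2344.59 m/s
dV = 2344.59 * ln(61782/30684) = 1641 m/s

1641 m/s


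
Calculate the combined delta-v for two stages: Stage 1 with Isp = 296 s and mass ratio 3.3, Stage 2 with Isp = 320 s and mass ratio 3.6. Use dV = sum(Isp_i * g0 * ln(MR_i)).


dV1 = 296 * 9.81 * ln(3.3) = 3466.9 m/s
dV2 = 320 * 9.81 * ln(3.6) = 4021.1 m/s
Total dV = 3466.9 + 4021.1 = 7488.0 m/s ~ 7488 m/s

7488 m/s


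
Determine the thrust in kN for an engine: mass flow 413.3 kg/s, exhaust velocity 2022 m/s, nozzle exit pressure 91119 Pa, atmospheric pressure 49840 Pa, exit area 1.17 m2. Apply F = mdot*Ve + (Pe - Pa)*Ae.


F = 413.3 * 2022 + (91119 - 49840) * 1.17 = 883989.0 N = 884.0 kN

884.0 kN


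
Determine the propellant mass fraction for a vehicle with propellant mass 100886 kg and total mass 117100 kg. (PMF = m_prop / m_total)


PMF = 100886 / 117100 = 0.862

0.862


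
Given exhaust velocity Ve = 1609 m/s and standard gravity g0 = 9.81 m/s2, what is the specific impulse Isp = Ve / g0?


Isp = Ve / g0 = 1609 / 9.81 = 164.0 s

164.0 s


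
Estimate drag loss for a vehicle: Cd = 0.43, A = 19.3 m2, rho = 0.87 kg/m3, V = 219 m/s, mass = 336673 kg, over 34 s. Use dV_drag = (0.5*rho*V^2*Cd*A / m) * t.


D = 0.5 * 0.87 * 219^2 * 0.43 * 19.3 = 173142.33 N
a = 173142.33 / 336673 = 0.5143 m/s2
dV = 0.5143 * 34 = 17.5 m/s

17.5 m/s


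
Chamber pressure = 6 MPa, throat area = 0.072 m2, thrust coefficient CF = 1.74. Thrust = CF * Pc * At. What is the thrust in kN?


F = 1.74 * 6e6 * 0.072 = 751680.0 N = 751.7 kN

751.7 kN


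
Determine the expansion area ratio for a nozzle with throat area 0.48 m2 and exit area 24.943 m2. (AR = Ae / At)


AR = 24.943 / 0.48 = 52.0

52.0


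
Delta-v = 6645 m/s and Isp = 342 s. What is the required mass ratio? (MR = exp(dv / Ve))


Ve = 342 * 9.81 = 3355.02 m/s
MR = exp(6645 / 3355.02) = 7.247

7.247


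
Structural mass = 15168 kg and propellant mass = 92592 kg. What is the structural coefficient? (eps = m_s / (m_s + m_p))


eps = 15168 / (15168 + 92592) = 0.1408

0.1408


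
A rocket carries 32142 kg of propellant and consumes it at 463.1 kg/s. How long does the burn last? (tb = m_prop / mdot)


tb = 32142 / 463.1 = 69.4 s

69.4 s


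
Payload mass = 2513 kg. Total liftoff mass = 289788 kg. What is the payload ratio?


PR = 2513 / 289788 = 0.0087

0.0087


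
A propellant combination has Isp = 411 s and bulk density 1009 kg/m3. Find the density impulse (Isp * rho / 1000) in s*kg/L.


rho*Isp = 411 * 1009 / 1000 = 415 s*kg/L

415 s*kg/L


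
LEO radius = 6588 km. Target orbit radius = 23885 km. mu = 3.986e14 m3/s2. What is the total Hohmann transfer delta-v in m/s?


V1 = sqrt(mu/r1) = 7778.43 m/s
dV1 = V1*(sqrt(2*r2/(r1+r2)) - 1) = 1960.52 m/s
V2 = sqrt(mu/r2) = 4085.13 m/s
dV2 = V2*(1 - sqrt(2*r1/(r1+r2))) = 1398.92 m/s
Total dV = 3359 m/s

3359 m/s


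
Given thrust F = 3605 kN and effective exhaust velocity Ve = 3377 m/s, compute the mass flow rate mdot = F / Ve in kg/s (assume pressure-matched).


mdot = F / Ve = 3605000 / 3377 = 1067.5 kg/s

1067.5 kg/s


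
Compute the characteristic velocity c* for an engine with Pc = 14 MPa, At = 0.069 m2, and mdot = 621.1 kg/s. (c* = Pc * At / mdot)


c* = 14e6 * 0.069 / 621.1 = 1555 m/s

1555 m/s


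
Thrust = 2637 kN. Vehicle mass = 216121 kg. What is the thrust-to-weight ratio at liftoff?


TWR = 2637000 / (216121 * 9.81) = 1.24

1.24


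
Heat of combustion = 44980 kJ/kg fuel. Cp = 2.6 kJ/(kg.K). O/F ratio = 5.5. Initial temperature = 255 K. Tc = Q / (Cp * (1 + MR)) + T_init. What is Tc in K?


Tc = 44980 / (2.6 * (1 + 5.5)) + 255 = 2917 K

2917 K


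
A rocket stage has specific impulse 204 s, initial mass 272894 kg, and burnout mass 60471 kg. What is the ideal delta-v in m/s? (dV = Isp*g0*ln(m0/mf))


Ve = 204 * 9.81 = 2001.24 m/s
dV = 2001.24 * ln(272894/60471) = 3016 m/s

3016 m/s


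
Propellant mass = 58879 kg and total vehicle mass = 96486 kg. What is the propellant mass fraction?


PMF = 58879 / 96486 = 0.61

0.61


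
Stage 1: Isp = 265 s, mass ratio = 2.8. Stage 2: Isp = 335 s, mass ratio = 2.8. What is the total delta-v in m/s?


dV1 = 265 * 9.81 * ln(2.8) = 2676.7 m/s
dV2 = 335 * 9.81 * ln(2.8) = 3383.7 m/s
Total dV = 2676.7 + 3383.7 = 6060.4 m/s ~ 6060 m/s

6060 m/s


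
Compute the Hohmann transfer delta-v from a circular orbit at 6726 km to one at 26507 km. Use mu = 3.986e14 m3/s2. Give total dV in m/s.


V1 = sqrt(mu/r1) = 7698.22 m/s
dV1 = V1*(sqrt(2*r2/(r1+r2)) - 1) = 2024.79 m/s
V2 = sqrt(mu/r2) = 3877.83 m/s
dV2 = V2*(1 - sqrt(2*r1/(r1+r2))) = 1410.67 m/s
Total dV = 3435 m/s

3435 m/s


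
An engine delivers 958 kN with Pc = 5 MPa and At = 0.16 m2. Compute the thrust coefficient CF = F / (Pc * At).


CF = 958000 / (5e6 * 0.16) = 1.2

1.2


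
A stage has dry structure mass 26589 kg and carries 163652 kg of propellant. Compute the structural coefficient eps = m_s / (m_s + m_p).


eps = 26589 / (26589 + 163652) = 0.1398

0.1398


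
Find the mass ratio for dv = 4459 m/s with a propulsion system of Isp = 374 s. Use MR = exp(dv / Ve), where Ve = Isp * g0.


Ve = 374 * 9.81 = 3668.94 m/s
MR = exp(4459 / 3668.94) = 3.371

3.371


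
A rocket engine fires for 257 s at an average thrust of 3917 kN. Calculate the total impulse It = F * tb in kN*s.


It = 3917 * 257 = 1006669 kN*s

1006669 kN*s


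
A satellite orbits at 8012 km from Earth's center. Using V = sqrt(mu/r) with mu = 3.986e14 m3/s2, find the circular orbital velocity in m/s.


V = sqrt(3.986e14 / 8012000) = 7053 m/s

7053 m/s


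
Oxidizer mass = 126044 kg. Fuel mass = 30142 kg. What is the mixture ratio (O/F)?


MR = 126044 / 30142 = 4.18

4.18


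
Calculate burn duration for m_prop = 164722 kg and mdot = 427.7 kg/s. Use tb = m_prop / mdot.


tb = 164722 / 427.7 = 385.1 s

385.1 s


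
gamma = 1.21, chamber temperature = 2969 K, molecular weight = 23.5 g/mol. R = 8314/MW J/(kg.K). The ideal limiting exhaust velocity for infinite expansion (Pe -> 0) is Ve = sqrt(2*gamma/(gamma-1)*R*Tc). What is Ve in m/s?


R = 8314 / 23.5 = 353.79 J/(kg.K)
Ve = sqrt(2 * 1.21 / (1.21 - 1) * 353.79 * 2969) = 3479 m/s

3479 m/s


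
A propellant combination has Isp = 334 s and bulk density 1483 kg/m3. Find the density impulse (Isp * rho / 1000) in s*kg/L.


rho*Isp = 334 * 1483 / 1000 = 495 s*kg/L

495 s*kg/L


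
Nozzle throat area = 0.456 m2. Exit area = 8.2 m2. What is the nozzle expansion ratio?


AR = 8.2 / 0.456 = 18.0

18.0


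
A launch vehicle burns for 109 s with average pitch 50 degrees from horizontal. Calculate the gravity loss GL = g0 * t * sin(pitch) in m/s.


GL = 9.81 * 109 * sin(50 deg) = 819 m/s

819 m/s


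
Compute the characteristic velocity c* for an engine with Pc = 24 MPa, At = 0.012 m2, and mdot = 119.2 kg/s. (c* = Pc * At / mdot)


c* = 24e6 * 0.012 / 119.2 = 2416 m/s

2416 m/s


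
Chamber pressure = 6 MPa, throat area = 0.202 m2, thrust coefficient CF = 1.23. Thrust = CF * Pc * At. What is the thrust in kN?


F = 1.23 * 6e6 * 0.202 = 1.4908e+06 N = 1490.8 kN

1490.8 kN


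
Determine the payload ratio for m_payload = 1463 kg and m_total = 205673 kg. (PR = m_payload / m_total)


PR = 1463 / 205673 = 0.0071

0.0071


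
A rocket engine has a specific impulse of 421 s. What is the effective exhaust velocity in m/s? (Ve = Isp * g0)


Ve = Isp * g0 = 421 * 9.81 = 4130.0 m/s

4130.0 m/s


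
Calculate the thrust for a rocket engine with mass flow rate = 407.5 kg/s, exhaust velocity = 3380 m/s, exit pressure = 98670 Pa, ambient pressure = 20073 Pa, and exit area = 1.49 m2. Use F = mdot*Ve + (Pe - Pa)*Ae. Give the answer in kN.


F = 407.5 * 3380 + (98670 - 20073) * 1.49 = 1.4945e+06 N = 1494.5 kN

1494.5 kN


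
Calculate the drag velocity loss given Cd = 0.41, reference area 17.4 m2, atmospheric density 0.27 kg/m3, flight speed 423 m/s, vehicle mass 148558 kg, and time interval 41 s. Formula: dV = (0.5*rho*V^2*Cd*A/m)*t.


D = 0.5 * 0.27 * 423^2 * 0.41 * 17.4 = 172324.73 N
a = 172324.73 / 148558 = 1.16 m/s2
dV = 1.16 * 41 = 47.6 m/s

47.6 m/s


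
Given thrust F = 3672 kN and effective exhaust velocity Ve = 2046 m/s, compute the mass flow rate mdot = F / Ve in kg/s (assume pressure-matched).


mdot = F / Ve = 3672000 / 2046 = 1794.7 kg/s

1794.7 kg/s


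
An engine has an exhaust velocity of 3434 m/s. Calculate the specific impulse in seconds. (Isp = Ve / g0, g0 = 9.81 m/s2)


Isp = Ve / g0 = 3434 / 9.81 = 350.1 s

350.1 s


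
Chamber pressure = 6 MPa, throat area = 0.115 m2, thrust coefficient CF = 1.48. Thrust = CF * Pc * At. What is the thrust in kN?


F = 1.48 * 6e6 * 0.115 = 1.0212e+06 N = 1021.2 kN

1021.2 kN


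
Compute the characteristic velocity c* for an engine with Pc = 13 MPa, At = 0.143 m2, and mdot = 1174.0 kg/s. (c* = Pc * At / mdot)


c* = 13e6 * 0.143 / 1174.0 = 1583 m/s

1583 m/s


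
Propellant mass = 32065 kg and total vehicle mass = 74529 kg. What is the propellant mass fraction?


PMF = 32065 / 74529 = 0.43

0.43


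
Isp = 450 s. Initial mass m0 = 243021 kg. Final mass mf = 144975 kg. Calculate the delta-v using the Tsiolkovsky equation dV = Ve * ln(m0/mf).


Ve = 450 * 9.81 = 4414.5 m/s
dV = 4414.5 * ln(243021/144975) = 2280 m/s

2280 m/s


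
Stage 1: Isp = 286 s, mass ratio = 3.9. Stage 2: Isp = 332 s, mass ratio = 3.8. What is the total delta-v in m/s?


dV1 = 286 * 9.81 * ln(3.9) = 3818.4 m/s
dV2 = 332 * 9.81 * ln(3.8) = 4348.0 m/s
Total dV = 3818.4 + 4348.0 = 8166.4 m/s ~ 8166 m/s

8166 m/s


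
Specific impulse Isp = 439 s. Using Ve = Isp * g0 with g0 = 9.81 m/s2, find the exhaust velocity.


Ve = Isp * g0 = 439 * 9.81 = 4306.6 m/s

4306.6 m/s


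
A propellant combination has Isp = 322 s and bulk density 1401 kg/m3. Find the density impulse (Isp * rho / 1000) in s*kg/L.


rho*Isp = 322 * 1401 / 1000 = 451 s*kg/L

451 s*kg/L


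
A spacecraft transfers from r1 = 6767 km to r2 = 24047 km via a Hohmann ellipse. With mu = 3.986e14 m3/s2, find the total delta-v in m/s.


V1 = sqrt(mu/r1) = 7674.86 m/s
dV1 = V1*(sqrt(2*r2/(r1+r2)) - 1) = 1913.45 m/s
V2 = sqrt(mu/r2) = 4071.35 m/s
dV2 = V2*(1 - sqrt(2*r1/(r1+r2))) = 1373.13 m/s
Total dV = 3287 m/s

3287 m/s


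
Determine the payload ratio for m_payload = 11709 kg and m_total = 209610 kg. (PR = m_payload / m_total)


PR = 11709 / 209610 = 0.0559

0.0559


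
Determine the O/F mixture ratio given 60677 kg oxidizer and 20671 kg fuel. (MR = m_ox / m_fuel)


MR = 60677 / 20671 = 2.94

2.94


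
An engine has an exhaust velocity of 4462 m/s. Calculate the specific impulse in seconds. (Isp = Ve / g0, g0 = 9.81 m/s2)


Isp = Ve / g0 = 4462 / 9.81 = 454.8 s

454.8 s


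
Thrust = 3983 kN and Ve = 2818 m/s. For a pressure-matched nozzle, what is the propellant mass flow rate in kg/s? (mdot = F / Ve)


mdot = F / Ve = 3983000 / 2818 = 1413.4 kg/s

1413.4 kg/s
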